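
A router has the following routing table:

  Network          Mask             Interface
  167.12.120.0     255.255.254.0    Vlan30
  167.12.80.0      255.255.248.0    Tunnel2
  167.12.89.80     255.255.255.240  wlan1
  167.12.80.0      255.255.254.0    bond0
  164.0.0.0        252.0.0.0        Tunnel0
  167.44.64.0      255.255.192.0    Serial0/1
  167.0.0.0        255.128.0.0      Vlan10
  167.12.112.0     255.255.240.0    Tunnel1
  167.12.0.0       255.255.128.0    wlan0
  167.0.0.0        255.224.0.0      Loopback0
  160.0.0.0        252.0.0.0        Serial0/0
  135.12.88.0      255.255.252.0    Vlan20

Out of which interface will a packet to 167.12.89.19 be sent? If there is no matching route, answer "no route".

Routes whose prefix contains 167.12.89.19:
  164.0.0.0/6 (164.0.0.0 - 167.255.255.255) -> Tunnel0
  167.0.0.0/9 (167.0.0.0 - 167.127.255.255) -> Vlan10
  167.0.0.0/11 (167.0.0.0 - 167.31.255.255) -> Loopback0
  167.12.0.0/17 (167.12.0.0 - 167.12.127.255) -> wlan0
More-specific entries that do NOT match:
  167.12.89.80/28 (167.12.89.80 - 167.12.89.95) does not contain 167.12.89.19
  167.12.120.0/23 (167.12.120.0 - 167.12.121.255) does not contain 167.12.89.19
  167.12.80.0/23 (167.12.80.0 - 167.12.81.255) does not contain 167.12.89.19
  135.12.88.0/22 (135.12.88.0 - 135.12.91.255) does not contain 167.12.89.19
  167.12.80.0/21 (167.12.80.0 - 167.12.87.255) does not contain 167.12.89.19
  167.12.112.0/20 (167.12.112.0 - 167.12.127.255) does not contain 167.12.89.19
  167.44.64.0/18 (167.44.64.0 - 167.44.127.255) does not contain 167.12.89.19
Longest matching prefix is /17 -> interface wlan0.

wlan0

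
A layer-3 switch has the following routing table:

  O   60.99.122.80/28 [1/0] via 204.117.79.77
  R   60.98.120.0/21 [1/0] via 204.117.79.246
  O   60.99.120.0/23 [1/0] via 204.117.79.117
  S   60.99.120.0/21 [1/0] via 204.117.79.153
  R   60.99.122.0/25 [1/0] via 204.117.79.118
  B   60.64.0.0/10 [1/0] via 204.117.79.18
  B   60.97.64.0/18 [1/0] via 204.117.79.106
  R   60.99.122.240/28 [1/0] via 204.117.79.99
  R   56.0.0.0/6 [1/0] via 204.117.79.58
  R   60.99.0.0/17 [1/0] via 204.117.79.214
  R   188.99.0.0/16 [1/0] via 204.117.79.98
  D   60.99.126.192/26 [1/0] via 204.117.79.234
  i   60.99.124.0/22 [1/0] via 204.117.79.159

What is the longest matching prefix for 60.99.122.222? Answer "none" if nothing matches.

60.99.120.0/21

Entries matching 60.99.122.222:
  60.64.0.0/10 (60.64.0.0 - 60.127.255.255)
  60.99.0.0/17 (60.99.0.0 - 60.99.127.255)
  60.99.120.0/21 (60.99.120.0 - 60.99.127.255)
Most specific is 60.99.120.0/21.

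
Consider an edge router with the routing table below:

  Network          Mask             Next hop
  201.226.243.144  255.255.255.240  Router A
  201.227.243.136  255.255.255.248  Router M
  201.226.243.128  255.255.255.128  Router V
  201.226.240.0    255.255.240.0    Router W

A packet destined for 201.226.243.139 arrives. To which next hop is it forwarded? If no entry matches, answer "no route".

Routes whose prefix contains 201.226.243.139:
  201.226.240.0/20 (201.226.240.0 - 201.226.255.255) -> Router W
  201.226.243.128/25 (201.226.243.128 - 201.226.243.255) -> Router V
More-specific entries that do NOT match:
  201.227.243.136/29 (201.227.243.136 - 201.227.243.143) does not contain 201.226.243.139
  201.226.243.144/28 (201.226.243.144 - 201.226.243.159) does not contain 201.226.243.139
Longest matching prefix is /25 -> next hop Router V.

Router V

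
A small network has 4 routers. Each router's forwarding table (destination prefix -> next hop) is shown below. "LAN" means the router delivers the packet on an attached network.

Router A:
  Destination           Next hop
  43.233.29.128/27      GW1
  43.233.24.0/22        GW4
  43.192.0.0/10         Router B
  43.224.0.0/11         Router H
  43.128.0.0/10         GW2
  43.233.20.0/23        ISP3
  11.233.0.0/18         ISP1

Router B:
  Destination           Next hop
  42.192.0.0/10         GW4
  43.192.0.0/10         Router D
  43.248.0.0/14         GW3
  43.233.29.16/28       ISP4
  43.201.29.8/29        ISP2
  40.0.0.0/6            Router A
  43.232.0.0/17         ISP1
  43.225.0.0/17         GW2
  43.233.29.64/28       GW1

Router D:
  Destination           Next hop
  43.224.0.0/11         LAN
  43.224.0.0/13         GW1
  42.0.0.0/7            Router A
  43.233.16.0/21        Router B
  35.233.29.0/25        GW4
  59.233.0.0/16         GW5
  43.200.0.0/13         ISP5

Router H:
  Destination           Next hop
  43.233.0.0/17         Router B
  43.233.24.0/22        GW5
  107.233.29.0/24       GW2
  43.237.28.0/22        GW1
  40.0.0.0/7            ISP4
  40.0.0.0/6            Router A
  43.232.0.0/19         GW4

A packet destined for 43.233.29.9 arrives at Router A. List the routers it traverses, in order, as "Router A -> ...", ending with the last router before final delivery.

Router A -> Router H -> Router B -> Router D

At Router A: longest match for 43.233.29.9 is 43.224.0.0/11 -> Router H
At Router H: longest match for 43.233.29.9 is 43.233.0.0/17 -> Router B
At Router B: longest match for 43.233.29.9 is 43.192.0.0/10 -> Router D
At Router D: longest match for 43.233.29.9 is 43.224.0.0/11 -> LAN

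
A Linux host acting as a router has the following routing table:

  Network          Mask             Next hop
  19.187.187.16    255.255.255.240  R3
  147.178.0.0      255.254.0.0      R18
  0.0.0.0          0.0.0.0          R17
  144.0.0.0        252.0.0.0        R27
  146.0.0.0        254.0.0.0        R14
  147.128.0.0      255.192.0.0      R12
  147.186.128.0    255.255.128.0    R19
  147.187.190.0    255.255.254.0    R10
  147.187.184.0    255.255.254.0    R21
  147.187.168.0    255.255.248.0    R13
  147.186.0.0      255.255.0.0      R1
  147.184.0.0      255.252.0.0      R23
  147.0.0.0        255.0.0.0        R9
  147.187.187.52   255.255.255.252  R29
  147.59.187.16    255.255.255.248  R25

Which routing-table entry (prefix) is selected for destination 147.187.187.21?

147.184.0.0/14

Entries matching 147.187.187.21:
  0.0.0.0/0 (default, matches everything)
  144.0.0.0/6 (144.0.0.0 - 147.255.255.255)
  146.0.0.0/7 (146.0.0.0 - 147.255.255.255)
  147.0.0.0/8 (147.0.0.0 - 147.255.255.255)
  147.128.0.0/10 (147.128.0.0 - 147.191.255.255)
  147.184.0.0/14 (147.184.0.0 - 147.187.255.255)
Most specific is 147.184.0.0/14.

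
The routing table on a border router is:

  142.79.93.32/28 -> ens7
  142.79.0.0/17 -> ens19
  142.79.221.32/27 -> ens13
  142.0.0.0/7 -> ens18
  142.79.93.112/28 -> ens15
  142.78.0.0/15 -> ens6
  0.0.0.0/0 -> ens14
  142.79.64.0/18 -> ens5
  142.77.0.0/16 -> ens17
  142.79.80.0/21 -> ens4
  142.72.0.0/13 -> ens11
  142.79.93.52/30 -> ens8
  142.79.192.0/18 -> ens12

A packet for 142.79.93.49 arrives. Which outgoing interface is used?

ens5

Routes whose prefix contains 142.79.93.49:
  0.0.0.0/0 (default, matches everything) -> ens14
  142.0.0.0/7 (142.0.0.0 - 143.255.255.255) -> ens18
  142.72.0.0/13 (142.72.0.0 - 142.79.255.255) -> ens11
  142.78.0.0/15 (142.78.0.0 - 142.79.255.255) -> ens6
  142.79.0.0/17 (142.79.0.0 - 142.79.127.255) -> ens19
  142.79.64.0/18 (142.79.64.0 - 142.79.127.255) -> ens5
More-specific entries that do NOT match:
  142.79.93.52/30 (142.79.93.52 - 142.79.93.55) does not contain 142.79.93.49
  142.79.93.32/28 (142.79.93.32 - 142.79.93.47) does not contain 142.79.93.49
  142.79.93.112/28 (142.79.93.112 - 142.79.93.127) does not contain 142.79.93.49
  142.79.221.32/27 (142.79.221.32 - 142.79.221.63) does not contain 142.79.93.49
  142.79.80.0/21 (142.79.80.0 - 142.79.87.255) does not contain 142.79.93.49
Longest matching prefix is /18 -> interface ens5.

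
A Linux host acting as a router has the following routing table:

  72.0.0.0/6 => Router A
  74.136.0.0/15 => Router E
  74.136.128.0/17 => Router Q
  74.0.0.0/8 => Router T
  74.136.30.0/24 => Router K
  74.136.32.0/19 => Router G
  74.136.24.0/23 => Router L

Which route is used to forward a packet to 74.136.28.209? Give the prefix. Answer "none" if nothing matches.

Entries matching 74.136.28.209:
  72.0.0.0/6 (72.0.0.0 - 75.255.255.255)
  74.0.0.0/8 (74.0.0.0 - 74.255.255.255)
  74.136.0.0/15 (74.136.0.0 - 74.137.255.255)
Most specific is 74.136.0.0/15.

74.136.0.0/15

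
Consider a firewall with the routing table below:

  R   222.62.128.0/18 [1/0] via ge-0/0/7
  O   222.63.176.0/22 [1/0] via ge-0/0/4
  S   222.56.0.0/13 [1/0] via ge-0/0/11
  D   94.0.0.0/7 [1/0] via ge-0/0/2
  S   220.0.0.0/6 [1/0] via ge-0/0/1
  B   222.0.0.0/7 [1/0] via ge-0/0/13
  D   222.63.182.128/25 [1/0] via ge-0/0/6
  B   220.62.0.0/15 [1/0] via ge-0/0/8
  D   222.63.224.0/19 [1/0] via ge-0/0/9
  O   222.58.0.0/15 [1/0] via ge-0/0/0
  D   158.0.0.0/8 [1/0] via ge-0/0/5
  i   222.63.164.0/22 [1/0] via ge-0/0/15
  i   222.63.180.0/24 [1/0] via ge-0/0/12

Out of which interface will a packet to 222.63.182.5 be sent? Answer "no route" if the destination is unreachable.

Routes whose prefix contains 222.63.182.5:
  220.0.0.0/6 (220.0.0.0 - 223.255.255.255) -> ge-0/0/1
  222.0.0.0/7 (222.0.0.0 - 223.255.255.255) -> ge-0/0/13
  222.56.0.0/13 (222.56.0.0 - 222.63.255.255) -> ge-0/0/11
More-specific entries that do NOT match:
  222.63.182.128/25 (222.63.182.128 - 222.63.182.255) does not contain 222.63.182.5
  222.63.180.0/24 (222.63.180.0 - 222.63.180.255) does not contain 222.63.182.5
  222.63.176.0/22 (222.63.176.0 - 222.63.179.255) does not contain 222.63.182.5
  222.63.164.0/22 (222.63.164.0 - 222.63.167.255) does not contain 222.63.182.5
  222.63.224.0/19 (222.63.224.0 - 222.63.255.255) does not contain 222.63.182.5
  222.62.128.0/18 (222.62.128.0 - 222.62.191.255) does not contain 222.63.182.5
  220.62.0.0/15 (220.62.0.0 - 220.63.255.255) does not contain 222.63.182.5
  222.58.0.0/15 (222.58.0.0 - 222.59.255.255) does not contain 222.63.182.5
Longest matching prefix is /13 -> interface ge-0/0/11.

ge-0/0/11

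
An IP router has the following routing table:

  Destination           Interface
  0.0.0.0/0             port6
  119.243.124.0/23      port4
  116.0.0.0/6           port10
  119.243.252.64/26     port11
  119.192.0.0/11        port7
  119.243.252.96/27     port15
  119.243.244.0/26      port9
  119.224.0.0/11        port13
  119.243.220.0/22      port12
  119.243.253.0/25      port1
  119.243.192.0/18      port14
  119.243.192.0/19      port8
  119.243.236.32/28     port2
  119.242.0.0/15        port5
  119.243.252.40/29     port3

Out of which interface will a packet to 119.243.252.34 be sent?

Routes whose prefix contains 119.243.252.34:
  0.0.0.0/0 (default, matches everything) -> port6
  116.0.0.0/6 (116.0.0.0 - 119.255.255.255) -> port10
  119.224.0.0/11 (119.224.0.0 - 119.255.255.255) -> port13
  119.242.0.0/15 (119.242.0.0 - 119.243.255.255) -> port5
  119.243.192.0/18 (119.243.192.0 - 119.243.255.255) -> port14
More-specific entries that do NOT match:
  119.243.252.40/29 (119.243.252.40 - 119.243.252.47) does not contain 119.243.252.34
  119.243.236.32/28 (119.243.236.32 - 119.243.236.47) does not contain 119.243.252.34
  119.243.252.96/27 (119.243.252.96 - 119.243.252.127) does not contain 119.243.252.34
  119.243.252.64/26 (119.243.252.64 - 119.243.252.127) does not contain 119.243.252.34
  119.243.244.0/26 (119.243.244.0 - 119.243.244.63) does not contain 119.243.252.34
  119.243.253.0/25 (119.243.253.0 - 119.243.253.127) does not contain 119.243.252.34
  119.243.124.0/23 (119.243.124.0 - 119.243.125.255) does not contain 119.243.252.34
  119.243.220.0/22 (119.243.220.0 - 119.243.223.255) does not contain 119.243.252.34
  119.243.192.0/19 (119.243.192.0 - 119.243.223.255) does not contain 119.243.252.34
Longest matching prefix is /18 -> interface port14.

port14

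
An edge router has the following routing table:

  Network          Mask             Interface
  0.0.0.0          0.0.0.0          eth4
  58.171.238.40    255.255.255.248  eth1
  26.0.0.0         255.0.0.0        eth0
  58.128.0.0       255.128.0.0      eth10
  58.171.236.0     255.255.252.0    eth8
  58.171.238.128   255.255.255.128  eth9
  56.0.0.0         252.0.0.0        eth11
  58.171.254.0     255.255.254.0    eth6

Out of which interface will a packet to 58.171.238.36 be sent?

eth8

Routes whose prefix contains 58.171.238.36:
  0.0.0.0/0 (default, matches everything) -> eth4
  56.0.0.0/6 (56.0.0.0 - 59.255.255.255) -> eth11
  58.128.0.0/9 (58.128.0.0 - 58.255.255.255) -> eth10
  58.171.236.0/22 (58.171.236.0 - 58.171.239.255) -> eth8
More-specific entries that do NOT match:
  58.171.238.40/29 (58.171.238.40 - 58.171.238.47) does not contain 58.171.238.36
  58.171.238.128/25 (58.171.238.128 - 58.171.238.255) does not contain 58.171.238.36
  58.171.254.0/23 (58.171.254.0 - 58.171.255.255) does not contain 58.171.238.36
Longest matching prefix is /22 -> interface eth8.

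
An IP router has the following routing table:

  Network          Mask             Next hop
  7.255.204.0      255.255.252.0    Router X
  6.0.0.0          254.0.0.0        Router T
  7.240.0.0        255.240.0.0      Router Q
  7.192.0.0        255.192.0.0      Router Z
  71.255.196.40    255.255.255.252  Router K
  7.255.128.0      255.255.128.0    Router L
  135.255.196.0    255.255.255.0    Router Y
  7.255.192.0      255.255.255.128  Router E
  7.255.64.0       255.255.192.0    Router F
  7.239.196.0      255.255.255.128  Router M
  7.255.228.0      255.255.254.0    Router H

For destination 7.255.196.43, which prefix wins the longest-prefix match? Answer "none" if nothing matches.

Entries matching 7.255.196.43:
  6.0.0.0/7 (6.0.0.0 - 7.255.255.255)
  7.192.0.0/10 (7.192.0.0 - 7.255.255.255)
  7.240.0.0/12 (7.240.0.0 - 7.255.255.255)
  7.255.128.0/17 (7.255.128.0 - 7.255.255.255)
Most specific is 7.255.128.0/17.

7.255.128.0/17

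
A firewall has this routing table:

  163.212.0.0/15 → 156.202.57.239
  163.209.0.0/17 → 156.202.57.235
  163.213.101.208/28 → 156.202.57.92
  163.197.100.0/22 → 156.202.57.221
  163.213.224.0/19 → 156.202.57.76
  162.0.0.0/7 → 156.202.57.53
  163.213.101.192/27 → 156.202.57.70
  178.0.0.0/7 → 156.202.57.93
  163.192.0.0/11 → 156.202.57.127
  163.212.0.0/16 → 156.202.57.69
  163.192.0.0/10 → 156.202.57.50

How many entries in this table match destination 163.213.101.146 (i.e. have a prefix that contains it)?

4

Prefixes containing 163.213.101.146:
  162.0.0.0/7 (162.0.0.0 - 163.255.255.255)
  163.192.0.0/10 (163.192.0.0 - 163.255.255.255)
  163.192.0.0/11 (163.192.0.0 - 163.223.255.255)
  163.212.0.0/15 (163.212.0.0 - 163.213.255.255)
Total matching entries: 4.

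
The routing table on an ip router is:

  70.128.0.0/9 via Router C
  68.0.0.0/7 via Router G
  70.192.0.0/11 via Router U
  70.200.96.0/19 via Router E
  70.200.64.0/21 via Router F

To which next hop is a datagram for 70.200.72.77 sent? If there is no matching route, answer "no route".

Router U

Routes whose prefix contains 70.200.72.77:
  70.128.0.0/9 (70.128.0.0 - 70.255.255.255) -> Router C
  70.192.0.0/11 (70.192.0.0 - 70.223.255.255) -> Router U
More-specific entries that do NOT match:
  70.200.64.0/21 (70.200.64.0 - 70.200.71.255) does not contain 70.200.72.77
  70.200.96.0/19 (70.200.96.0 - 70.200.127.255) does not contain 70.200.72.77
Longest matching prefix is /11 -> next hop Router U.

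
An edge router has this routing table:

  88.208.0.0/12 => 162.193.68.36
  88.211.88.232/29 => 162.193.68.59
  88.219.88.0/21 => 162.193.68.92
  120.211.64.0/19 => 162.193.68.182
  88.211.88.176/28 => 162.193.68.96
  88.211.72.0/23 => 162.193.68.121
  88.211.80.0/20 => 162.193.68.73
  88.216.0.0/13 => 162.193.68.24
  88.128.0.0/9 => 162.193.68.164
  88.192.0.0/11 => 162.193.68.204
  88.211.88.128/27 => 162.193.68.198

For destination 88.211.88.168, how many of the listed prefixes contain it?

4

Prefixes containing 88.211.88.168:
  88.128.0.0/9 (88.128.0.0 - 88.255.255.255)
  88.192.0.0/11 (88.192.0.0 - 88.223.255.255)
  88.208.0.0/12 (88.208.0.0 - 88.223.255.255)
  88.211.80.0/20 (88.211.80.0 - 88.211.95.255)
Total matching entries: 4.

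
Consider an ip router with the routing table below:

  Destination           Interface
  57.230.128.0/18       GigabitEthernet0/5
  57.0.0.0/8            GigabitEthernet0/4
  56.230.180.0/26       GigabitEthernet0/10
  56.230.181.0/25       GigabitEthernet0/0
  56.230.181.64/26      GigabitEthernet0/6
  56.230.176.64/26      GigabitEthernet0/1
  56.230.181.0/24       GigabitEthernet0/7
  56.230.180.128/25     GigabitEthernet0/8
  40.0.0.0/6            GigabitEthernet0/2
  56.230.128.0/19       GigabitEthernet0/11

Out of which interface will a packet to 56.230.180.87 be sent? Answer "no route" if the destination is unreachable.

No entry's prefix contains 56.230.180.87; there is no default route.

no route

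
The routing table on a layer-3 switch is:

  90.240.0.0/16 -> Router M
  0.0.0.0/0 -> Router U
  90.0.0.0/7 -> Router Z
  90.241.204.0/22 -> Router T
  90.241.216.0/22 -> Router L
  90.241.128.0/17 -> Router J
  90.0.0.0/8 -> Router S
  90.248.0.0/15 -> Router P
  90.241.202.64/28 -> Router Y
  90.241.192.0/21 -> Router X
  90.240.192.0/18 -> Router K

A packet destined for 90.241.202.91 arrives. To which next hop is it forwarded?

Routes whose prefix contains 90.241.202.91:
  0.0.0.0/0 (default, matches everything) -> Router U
  90.0.0.0/7 (90.0.0.0 - 91.255.255.255) -> Router Z
  90.0.0.0/8 (90.0.0.0 - 90.255.255.255) -> Router S
  90.241.128.0/17 (90.241.128.0 - 90.241.255.255) -> Router J
More-specific entries that do NOT match:
  90.241.202.64/28 (90.241.202.64 - 90.241.202.79) does not contain 90.241.202.91
  90.241.204.0/22 (90.241.204.0 - 90.241.207.255) does not contain 90.241.202.91
  90.241.216.0/22 (90.241.216.0 - 90.241.219.255) does not contain 90.241.202.91
  90.241.192.0/21 (90.241.192.0 - 90.241.199.255) does not contain 90.241.202.91
  90.240.192.0/18 (90.240.192.0 - 90.240.255.255) does not contain 90.241.202.91
Longest matching prefix is /17 -> next hop Router J.

Router J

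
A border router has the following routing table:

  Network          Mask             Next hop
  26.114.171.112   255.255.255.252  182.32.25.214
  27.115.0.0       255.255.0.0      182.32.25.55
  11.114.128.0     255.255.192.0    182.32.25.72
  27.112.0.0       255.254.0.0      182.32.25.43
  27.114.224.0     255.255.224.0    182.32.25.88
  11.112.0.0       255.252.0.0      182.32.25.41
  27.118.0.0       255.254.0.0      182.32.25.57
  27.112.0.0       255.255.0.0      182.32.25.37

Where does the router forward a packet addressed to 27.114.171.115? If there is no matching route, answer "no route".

no route

No entry's prefix contains 27.114.171.115; there is no default route.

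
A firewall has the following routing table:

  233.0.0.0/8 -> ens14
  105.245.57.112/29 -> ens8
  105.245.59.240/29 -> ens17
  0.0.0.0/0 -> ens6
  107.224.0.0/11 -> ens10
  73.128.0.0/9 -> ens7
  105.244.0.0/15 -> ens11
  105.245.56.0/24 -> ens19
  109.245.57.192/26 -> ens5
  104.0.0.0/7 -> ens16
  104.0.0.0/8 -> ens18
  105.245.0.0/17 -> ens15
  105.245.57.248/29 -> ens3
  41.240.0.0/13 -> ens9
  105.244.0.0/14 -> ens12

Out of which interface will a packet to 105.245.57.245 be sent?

ens15

Routes whose prefix contains 105.245.57.245:
  0.0.0.0/0 (default, matches everything) -> ens6
  104.0.0.0/7 (104.0.0.0 - 105.255.255.255) -> ens16
  105.244.0.0/14 (105.244.0.0 - 105.247.255.255) -> ens12
  105.244.0.0/15 (105.244.0.0 - 105.245.255.255) -> ens11
  105.245.0.0/17 (105.245.0.0 - 105.245.127.255) -> ens15
More-specific entries that do NOT match:
  105.245.57.112/29 (105.245.57.112 - 105.245.57.119) does not contain 105.245.57.245
  105.245.59.240/29 (105.245.59.240 - 105.245.59.247) does not contain 105.245.57.245
  105.245.57.248/29 (105.245.57.248 - 105.245.57.255) does not contain 105.245.57.245
  109.245.57.192/26 (109.245.57.192 - 109.245.57.255) does not contain 105.245.57.245
  105.245.56.0/24 (105.245.56.0 - 105.245.56.255) does not contain 105.245.57.245
Longest matching prefix is /17 -> interface ens15.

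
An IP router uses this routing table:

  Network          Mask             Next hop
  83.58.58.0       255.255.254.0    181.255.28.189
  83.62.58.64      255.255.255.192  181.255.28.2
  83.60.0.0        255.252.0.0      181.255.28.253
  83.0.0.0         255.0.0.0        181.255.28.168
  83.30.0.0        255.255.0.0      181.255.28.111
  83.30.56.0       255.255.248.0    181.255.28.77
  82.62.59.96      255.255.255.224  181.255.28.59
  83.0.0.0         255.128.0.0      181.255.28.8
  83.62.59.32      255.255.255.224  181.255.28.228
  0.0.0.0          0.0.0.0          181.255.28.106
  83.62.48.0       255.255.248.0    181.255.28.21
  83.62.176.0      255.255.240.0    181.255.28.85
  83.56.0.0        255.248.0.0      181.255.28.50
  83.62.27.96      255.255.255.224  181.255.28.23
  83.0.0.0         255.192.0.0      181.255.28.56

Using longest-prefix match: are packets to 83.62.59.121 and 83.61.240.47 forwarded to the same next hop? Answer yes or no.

yes

83.62.59.121: longest match 83.60.0.0/14 -> 181.255.28.253
83.61.240.47: longest match 83.60.0.0/14 -> 181.255.28.253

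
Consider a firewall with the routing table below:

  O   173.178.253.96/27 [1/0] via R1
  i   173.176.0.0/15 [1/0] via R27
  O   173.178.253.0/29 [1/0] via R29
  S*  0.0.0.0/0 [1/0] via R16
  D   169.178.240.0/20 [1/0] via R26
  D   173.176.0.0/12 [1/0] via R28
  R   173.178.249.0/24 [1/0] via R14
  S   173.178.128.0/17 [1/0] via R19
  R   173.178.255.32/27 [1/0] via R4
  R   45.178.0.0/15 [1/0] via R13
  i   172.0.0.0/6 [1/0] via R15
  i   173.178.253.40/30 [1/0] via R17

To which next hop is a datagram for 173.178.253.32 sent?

R19

Routes whose prefix contains 173.178.253.32:
  0.0.0.0/0 (default, matches everything) -> R16
  172.0.0.0/6 (172.0.0.0 - 175.255.255.255) -> R15
  173.176.0.0/12 (173.176.0.0 - 173.191.255.255) -> R28
  173.178.128.0/17 (173.178.128.0 - 173.178.255.255) -> R19
More-specific entries that do NOT match:
  173.178.253.40/30 (173.178.253.40 - 173.178.253.43) does not contain 173.178.253.32
  173.178.253.0/29 (173.178.253.0 - 173.178.253.7) does not contain 173.178.253.32
  173.178.253.96/27 (173.178.253.96 - 173.178.253.127) does not contain 173.178.253.32
  173.178.255.32/27 (173.178.255.32 - 173.178.255.63) does not contain 173.178.253.32
  173.178.249.0/24 (173.178.249.0 - 173.178.249.255) does not contain 173.178.253.32
  169.178.240.0/20 (169.178.240.0 - 169.178.255.255) does not contain 173.178.253.32
Longest matching prefix is /17 -> next hop R19.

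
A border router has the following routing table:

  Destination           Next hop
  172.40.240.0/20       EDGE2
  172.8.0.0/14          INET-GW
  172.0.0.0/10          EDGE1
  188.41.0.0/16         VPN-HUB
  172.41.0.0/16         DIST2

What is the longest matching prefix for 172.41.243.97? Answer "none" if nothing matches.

172.41.0.0/16

Entries matching 172.41.243.97:
  172.0.0.0/10 (172.0.0.0 - 172.63.255.255)
  172.41.0.0/16 (172.41.0.0 - 172.41.255.255)
Most specific is 172.41.0.0/16.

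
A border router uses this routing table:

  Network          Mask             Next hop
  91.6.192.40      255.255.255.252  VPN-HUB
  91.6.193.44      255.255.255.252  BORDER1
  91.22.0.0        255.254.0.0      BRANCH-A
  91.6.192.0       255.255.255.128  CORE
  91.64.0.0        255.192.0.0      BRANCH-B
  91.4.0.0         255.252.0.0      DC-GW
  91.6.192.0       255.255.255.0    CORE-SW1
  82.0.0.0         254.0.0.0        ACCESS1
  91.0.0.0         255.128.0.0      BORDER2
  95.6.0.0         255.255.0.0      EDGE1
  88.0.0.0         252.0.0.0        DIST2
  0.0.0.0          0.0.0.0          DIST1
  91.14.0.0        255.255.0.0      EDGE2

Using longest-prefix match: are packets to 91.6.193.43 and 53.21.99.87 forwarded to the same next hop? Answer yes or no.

no

91.6.193.43: longest match 91.4.0.0/14 -> DC-GW
53.21.99.87: longest match 0.0.0.0/0 -> DIST1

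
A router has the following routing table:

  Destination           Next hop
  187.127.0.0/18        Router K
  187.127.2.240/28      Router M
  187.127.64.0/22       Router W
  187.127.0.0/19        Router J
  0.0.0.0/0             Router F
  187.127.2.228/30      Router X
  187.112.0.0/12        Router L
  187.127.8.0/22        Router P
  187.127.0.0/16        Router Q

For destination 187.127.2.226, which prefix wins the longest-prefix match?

Entries matching 187.127.2.226:
  0.0.0.0/0 (default, matches everything)
  187.112.0.0/12 (187.112.0.0 - 187.127.255.255)
  187.127.0.0/16 (187.127.0.0 - 187.127.255.255)
  187.127.0.0/18 (187.127.0.0 - 187.127.63.255)
  187.127.0.0/19 (187.127.0.0 - 187.127.31.255)
Most specific is 187.127.0.0/19.

187.127.0.0/19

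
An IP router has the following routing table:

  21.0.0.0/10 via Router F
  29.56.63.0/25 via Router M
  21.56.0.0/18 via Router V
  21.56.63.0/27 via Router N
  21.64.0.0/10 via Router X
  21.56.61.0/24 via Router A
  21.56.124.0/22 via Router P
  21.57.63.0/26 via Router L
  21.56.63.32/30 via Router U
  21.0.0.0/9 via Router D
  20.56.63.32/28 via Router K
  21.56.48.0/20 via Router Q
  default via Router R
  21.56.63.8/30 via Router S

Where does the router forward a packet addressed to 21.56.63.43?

Routes whose prefix contains 21.56.63.43:
  0.0.0.0/0 (default, matches everything) -> Router R
  21.0.0.0/9 (21.0.0.0 - 21.127.255.255) -> Router D
  21.0.0.0/10 (21.0.0.0 - 21.63.255.255) -> Router F
  21.56.0.0/18 (21.56.0.0 - 21.56.63.255) -> Router V
  21.56.48.0/20 (21.56.48.0 - 21.56.63.255) -> Router Q
More-specific entries that do NOT match:
  21.56.63.32/30 (21.56.63.32 - 21.56.63.35) does not contain 21.56.63.43
  21.56.63.8/30 (21.56.63.8 - 21.56.63.11) does not contain 21.56.63.43
  20.56.63.32/28 (20.56.63.32 - 20.56.63.47) does not contain 21.56.63.43
  21.56.63.0/27 (21.56.63.0 - 21.56.63.31) does not contain 21.56.63.43
  21.57.63.0/26 (21.57.63.0 - 21.57.63.63) does not contain 21.56.63.43
  29.56.63.0/25 (29.56.63.0 - 29.56.63.127) does not contain 21.56.63.43
  21.56.61.0/24 (21.56.61.0 - 21.56.61.255) does not contain 21.56.63.43
  21.56.124.0/22 (21.56.124.0 - 21.56.127.255) does not contain 21.56.63.43
Longest matching prefix is /20 -> next hop Router Q.

Router Q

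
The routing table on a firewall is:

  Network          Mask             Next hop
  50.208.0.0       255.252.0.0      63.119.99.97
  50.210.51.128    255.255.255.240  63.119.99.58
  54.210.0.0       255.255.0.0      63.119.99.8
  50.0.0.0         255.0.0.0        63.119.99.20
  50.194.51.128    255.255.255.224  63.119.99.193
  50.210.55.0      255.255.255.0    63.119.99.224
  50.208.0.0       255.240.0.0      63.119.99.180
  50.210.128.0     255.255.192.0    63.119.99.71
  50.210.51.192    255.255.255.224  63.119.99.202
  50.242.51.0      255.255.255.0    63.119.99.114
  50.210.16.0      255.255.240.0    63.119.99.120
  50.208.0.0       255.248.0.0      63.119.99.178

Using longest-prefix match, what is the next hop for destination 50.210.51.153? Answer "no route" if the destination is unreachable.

63.119.99.97

Routes whose prefix contains 50.210.51.153:
  50.0.0.0/8 (50.0.0.0 - 50.255.255.255) -> 63.119.99.20
  50.208.0.0/12 (50.208.0.0 - 50.223.255.255) -> 63.119.99.180
  50.208.0.0/13 (50.208.0.0 - 50.215.255.255) -> 63.119.99.178
  50.208.0.0/14 (50.208.0.0 - 50.211.255.255) -> 63.119.99.97
More-specific entries that do NOT match:
  50.210.51.128/28 (50.210.51.128 - 50.210.51.143) does not contain 50.210.51.153
  50.194.51.128/27 (50.194.51.128 - 50.194.51.159) does not contain 50.210.51.153
  50.210.51.192/27 (50.210.51.192 - 50.210.51.223) does not contain 50.210.51.153
  50.210.55.0/24 (50.210.55.0 - 50.210.55.255) does not contain 50.210.51.153
  50.242.51.0/24 (50.242.51.0 - 50.242.51.255) does not contain 50.210.51.153
  50.210.16.0/20 (50.210.16.0 - 50.210.31.255) does not contain 50.210.51.153
  50.210.128.0/18 (50.210.128.0 - 50.210.191.255) does not contain 50.210.51.153
  54.210.0.0/16 (54.210.0.0 - 54.210.255.255) does not contain 50.210.51.153
Longest matching prefix is /14 -> next hop 63.119.99.97.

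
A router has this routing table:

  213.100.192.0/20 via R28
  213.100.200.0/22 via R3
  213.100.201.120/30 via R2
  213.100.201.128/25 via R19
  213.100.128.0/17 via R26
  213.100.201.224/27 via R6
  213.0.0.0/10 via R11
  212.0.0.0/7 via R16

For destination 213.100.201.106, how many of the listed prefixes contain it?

Prefixes containing 213.100.201.106:
  212.0.0.0/7 (212.0.0.0 - 213.255.255.255)
  213.100.128.0/17 (213.100.128.0 - 213.100.255.255)
  213.100.192.0/20 (213.100.192.0 - 213.100.207.255)
  213.100.200.0/22 (213.100.200.0 - 213.100.203.255)
Total matching entries: 4.

4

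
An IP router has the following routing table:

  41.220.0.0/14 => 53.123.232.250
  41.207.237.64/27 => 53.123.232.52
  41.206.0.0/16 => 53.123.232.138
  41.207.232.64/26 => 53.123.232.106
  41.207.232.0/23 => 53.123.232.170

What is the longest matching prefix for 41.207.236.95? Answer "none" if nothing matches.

41.207.236.95 is outside every listed prefix and there is no default route.

none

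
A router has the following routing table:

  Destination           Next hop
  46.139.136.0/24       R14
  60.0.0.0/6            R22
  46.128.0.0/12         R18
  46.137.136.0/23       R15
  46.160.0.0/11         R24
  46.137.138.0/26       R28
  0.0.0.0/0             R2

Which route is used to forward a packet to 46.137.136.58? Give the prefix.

46.137.136.0/23

Entries matching 46.137.136.58:
  0.0.0.0/0 (default, matches everything)
  46.128.0.0/12 (46.128.0.0 - 46.143.255.255)
  46.137.136.0/23 (46.137.136.0 - 46.137.137.255)
Most specific is 46.137.136.0/23.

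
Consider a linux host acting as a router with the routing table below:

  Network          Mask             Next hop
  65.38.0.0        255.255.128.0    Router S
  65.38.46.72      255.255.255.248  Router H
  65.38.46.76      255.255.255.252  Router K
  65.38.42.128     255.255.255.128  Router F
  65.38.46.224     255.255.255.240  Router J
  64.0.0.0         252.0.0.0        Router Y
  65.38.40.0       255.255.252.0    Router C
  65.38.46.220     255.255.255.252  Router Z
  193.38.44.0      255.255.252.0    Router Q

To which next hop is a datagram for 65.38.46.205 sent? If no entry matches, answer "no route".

Routes whose prefix contains 65.38.46.205:
  64.0.0.0/6 (64.0.0.0 - 67.255.255.255) -> Router Y
  65.38.0.0/17 (65.38.0.0 - 65.38.127.255) -> Router S
More-specific entries that do NOT match:
  65.38.46.76/30 (65.38.46.76 - 65.38.46.79) does not contain 65.38.46.205
  65.38.46.220/30 (65.38.46.220 - 65.38.46.223) does not contain 65.38.46.205
  65.38.46.72/29 (65.38.46.72 - 65.38.46.79) does not contain 65.38.46.205
  65.38.46.224/28 (65.38.46.224 - 65.38.46.239) does not contain 65.38.46.205
  65.38.42.128/25 (65.38.42.128 - 65.38.42.255) does not contain 65.38.46.205
  65.38.40.0/22 (65.38.40.0 - 65.38.43.255) does not contain 65.38.46.205
  193.38.44.0/22 (193.38.44.0 - 193.38.47.255) does not contain 65.38.46.205
Longest matching prefix is /17 -> next hop Router S.

Router S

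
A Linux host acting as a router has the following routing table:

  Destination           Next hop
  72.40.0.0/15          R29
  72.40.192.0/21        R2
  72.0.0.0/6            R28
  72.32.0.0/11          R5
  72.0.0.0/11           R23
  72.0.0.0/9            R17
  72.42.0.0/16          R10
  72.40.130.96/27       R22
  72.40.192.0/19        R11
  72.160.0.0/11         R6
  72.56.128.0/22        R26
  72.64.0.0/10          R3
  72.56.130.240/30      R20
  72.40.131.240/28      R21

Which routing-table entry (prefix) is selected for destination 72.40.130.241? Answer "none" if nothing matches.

Entries matching 72.40.130.241:
  72.0.0.0/6 (72.0.0.0 - 75.255.255.255)
  72.0.0.0/9 (72.0.0.0 - 72.127.255.255)
  72.32.0.0/11 (72.32.0.0 - 72.63.255.255)
  72.40.0.0/15 (72.40.0.0 - 72.41.255.255)
Most specific is 72.40.0.0/15.

72.40.0.0/15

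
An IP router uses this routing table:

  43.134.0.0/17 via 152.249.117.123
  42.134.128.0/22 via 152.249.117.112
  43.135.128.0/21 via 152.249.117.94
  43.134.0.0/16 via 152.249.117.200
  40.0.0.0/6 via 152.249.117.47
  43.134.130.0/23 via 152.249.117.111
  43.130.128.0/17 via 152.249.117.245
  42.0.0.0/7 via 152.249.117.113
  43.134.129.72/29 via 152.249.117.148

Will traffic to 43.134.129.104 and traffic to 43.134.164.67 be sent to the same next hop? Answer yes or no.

yes

43.134.129.104: longest match 43.134.0.0/16 -> 152.249.117.200
43.134.164.67: longest match 43.134.0.0/16 -> 152.249.117.200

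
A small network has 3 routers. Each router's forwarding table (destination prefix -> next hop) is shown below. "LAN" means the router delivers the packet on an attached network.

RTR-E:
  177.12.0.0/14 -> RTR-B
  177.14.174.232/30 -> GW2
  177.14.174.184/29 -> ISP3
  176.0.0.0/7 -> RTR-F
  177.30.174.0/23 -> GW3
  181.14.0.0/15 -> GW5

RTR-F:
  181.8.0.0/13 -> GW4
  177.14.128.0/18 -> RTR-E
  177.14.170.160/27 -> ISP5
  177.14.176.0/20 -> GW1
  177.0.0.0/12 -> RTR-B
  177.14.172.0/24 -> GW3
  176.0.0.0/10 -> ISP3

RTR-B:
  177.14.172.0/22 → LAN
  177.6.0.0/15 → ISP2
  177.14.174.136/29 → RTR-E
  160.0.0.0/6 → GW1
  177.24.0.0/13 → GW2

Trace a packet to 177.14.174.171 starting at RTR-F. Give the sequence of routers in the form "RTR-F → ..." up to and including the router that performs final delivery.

At RTR-F: longest match for 177.14.174.171 is 177.14.128.0/18 -> RTR-E
At RTR-E: longest match for 177.14.174.171 is 177.12.0.0/14 -> RTR-B
At RTR-B: longest match for 177.14.174.171 is 177.14.172.0/22 -> LAN

RTR-F → RTR-E → RTR-B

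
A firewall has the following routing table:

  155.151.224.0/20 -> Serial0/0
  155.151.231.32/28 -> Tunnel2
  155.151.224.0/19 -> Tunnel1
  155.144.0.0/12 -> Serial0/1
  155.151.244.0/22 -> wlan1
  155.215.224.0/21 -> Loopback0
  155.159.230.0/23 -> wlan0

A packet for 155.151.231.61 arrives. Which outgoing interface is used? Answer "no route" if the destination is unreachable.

Serial0/0

Routes whose prefix contains 155.151.231.61:
  155.144.0.0/12 (155.144.0.0 - 155.159.255.255) -> Serial0/1
  155.151.224.0/19 (155.151.224.0 - 155.151.255.255) -> Tunnel1
  155.151.224.0/20 (155.151.224.0 - 155.151.239.255) -> Serial0/0
More-specific entries that do NOT match:
  155.151.231.32/28 (155.151.231.32 - 155.151.231.47) does not contain 155.151.231.61
  155.159.230.0/23 (155.159.230.0 - 155.159.231.255) does not contain 155.151.231.61
  155.151.244.0/22 (155.151.244.0 - 155.151.247.255) does not contain 155.151.231.61
  155.215.224.0/21 (155.215.224.0 - 155.215.231.255) does not contain 155.151.231.61
Longest matching prefix is /20 -> interface Serial0/0.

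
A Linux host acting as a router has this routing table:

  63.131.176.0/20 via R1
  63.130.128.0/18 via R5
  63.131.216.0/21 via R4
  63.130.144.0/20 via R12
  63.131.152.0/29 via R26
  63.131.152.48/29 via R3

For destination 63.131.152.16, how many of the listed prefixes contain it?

0

No listed prefix contains 63.131.152.16.
Total matching entries: 0.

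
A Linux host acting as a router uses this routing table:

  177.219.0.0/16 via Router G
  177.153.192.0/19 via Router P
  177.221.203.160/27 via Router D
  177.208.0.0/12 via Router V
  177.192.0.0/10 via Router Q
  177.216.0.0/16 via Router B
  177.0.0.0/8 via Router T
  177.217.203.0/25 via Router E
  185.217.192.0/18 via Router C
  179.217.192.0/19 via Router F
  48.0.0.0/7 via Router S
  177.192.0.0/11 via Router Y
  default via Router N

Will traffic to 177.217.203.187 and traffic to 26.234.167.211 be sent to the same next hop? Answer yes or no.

no

177.217.203.187: longest match 177.208.0.0/12 -> Router V
26.234.167.211: longest match 0.0.0.0/0 -> Router N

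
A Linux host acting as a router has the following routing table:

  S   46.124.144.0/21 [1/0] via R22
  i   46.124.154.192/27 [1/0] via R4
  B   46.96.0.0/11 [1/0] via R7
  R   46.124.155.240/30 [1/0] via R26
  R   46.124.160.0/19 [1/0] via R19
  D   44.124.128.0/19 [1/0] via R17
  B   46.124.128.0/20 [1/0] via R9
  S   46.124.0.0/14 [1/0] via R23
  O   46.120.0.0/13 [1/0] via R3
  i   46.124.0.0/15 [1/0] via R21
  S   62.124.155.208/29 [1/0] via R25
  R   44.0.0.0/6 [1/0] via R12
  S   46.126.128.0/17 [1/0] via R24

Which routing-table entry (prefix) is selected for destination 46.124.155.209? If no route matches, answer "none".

Entries matching 46.124.155.209:
  44.0.0.0/6 (44.0.0.0 - 47.255.255.255)
  46.96.0.0/11 (46.96.0.0 - 46.127.255.255)
  46.120.0.0/13 (46.120.0.0 - 46.127.255.255)
  46.124.0.0/14 (46.124.0.0 - 46.127.255.255)
  46.124.0.0/15 (46.124.0.0 - 46.125.255.255)
Most specific is 46.124.0.0/15.

46.124.0.0/15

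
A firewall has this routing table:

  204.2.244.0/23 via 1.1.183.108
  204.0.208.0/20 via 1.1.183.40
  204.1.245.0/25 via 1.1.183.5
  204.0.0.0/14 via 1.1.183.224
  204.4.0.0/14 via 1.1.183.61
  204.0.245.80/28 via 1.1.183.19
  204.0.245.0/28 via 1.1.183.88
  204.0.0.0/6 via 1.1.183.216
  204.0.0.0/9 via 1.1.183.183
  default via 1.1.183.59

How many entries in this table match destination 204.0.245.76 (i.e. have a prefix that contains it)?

4

Prefixes containing 204.0.245.76:
  0.0.0.0/0 (default, matches everything)
  204.0.0.0/6 (204.0.0.0 - 207.255.255.255)
  204.0.0.0/9 (204.0.0.0 - 204.127.255.255)
  204.0.0.0/14 (204.0.0.0 - 204.3.255.255)
Total matching entries: 4.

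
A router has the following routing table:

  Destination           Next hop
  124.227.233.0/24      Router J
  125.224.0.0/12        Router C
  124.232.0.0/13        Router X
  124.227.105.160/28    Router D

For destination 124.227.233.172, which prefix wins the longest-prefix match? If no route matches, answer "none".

Entries matching 124.227.233.172:
  124.227.233.0/24 (124.227.233.0 - 124.227.233.255)
Most specific is 124.227.233.0/24.

124.227.233.0/24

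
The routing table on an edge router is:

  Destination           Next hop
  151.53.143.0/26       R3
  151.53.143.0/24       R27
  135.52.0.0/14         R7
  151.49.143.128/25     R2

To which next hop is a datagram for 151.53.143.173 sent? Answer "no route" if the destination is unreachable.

Routes whose prefix contains 151.53.143.173:
  151.53.143.0/24 (151.53.143.0 - 151.53.143.255) -> R27
More-specific entries that do NOT match:
  151.53.143.0/26 (151.53.143.0 - 151.53.143.63) does not contain 151.53.143.173
  151.49.143.128/25 (151.49.143.128 - 151.49.143.255) does not contain 151.53.143.173
Longest matching prefix is /24 -> next hop R27.

R27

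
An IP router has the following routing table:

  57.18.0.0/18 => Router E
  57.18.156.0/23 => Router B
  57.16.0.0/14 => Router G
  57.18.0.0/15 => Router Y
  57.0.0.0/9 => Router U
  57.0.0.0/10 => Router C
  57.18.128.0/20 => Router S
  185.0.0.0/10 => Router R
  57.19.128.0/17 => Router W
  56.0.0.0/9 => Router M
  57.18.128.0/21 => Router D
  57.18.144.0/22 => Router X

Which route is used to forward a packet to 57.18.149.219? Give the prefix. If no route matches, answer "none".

57.18.0.0/15

Entries matching 57.18.149.219:
  57.0.0.0/9 (57.0.0.0 - 57.127.255.255)
  57.0.0.0/10 (57.0.0.0 - 57.63.255.255)
  57.16.0.0/14 (57.16.0.0 - 57.19.255.255)
  57.18.0.0/15 (57.18.0.0 - 57.19.255.255)
Most specific is 57.18.0.0/15.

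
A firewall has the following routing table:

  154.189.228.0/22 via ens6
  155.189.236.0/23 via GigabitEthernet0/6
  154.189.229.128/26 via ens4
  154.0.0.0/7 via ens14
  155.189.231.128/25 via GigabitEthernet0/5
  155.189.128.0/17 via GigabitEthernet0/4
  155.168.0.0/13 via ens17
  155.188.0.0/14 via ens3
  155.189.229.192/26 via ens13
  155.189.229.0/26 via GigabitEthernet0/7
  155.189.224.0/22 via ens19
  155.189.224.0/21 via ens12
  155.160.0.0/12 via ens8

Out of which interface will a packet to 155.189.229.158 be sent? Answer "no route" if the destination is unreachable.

Routes whose prefix contains 155.189.229.158:
  154.0.0.0/7 (154.0.0.0 - 155.255.255.255) -> ens14
  155.188.0.0/14 (155.188.0.0 - 155.191.255.255) -> ens3
  155.189.128.0/17 (155.189.128.0 - 155.189.255.255) -> GigabitEthernet0/4
  155.189.224.0/21 (155.189.224.0 - 155.189.231.255) -> ens12
More-specific entries that do NOT match:
  154.189.229.128/26 (154.189.229.128 - 154.189.229.191) does not contain 155.189.229.158
  155.189.229.192/26 (155.189.229.192 - 155.189.229.255) does not contain 155.189.229.158
  155.189.229.0/26 (155.189.229.0 - 155.189.229.63) does not contain 155.189.229.158
  155.189.231.128/25 (155.189.231.128 - 155.189.231.255) does not contain 155.189.229.158
  155.189.236.0/23 (155.189.236.0 - 155.189.237.255) does not contain 155.189.229.158
  154.189.228.0/22 (154.189.228.0 - 154.189.231.255) does not contain 155.189.229.158
  155.189.224.0/22 (155.189.224.0 - 155.189.227.255) does not contain 155.189.229.158
Longest matching prefix is /21 -> interface ens12.

ens12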